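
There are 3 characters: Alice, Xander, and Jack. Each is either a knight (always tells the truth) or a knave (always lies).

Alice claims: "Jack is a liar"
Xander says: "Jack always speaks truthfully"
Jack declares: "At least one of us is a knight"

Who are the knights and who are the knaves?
Alice is a knave.
Xander is a knight.
Jack is a knight.

Verification:
- Alice (knave) says "Jack is a liar" - this is FALSE (a lie) because Jack is a knight.
- Xander (knight) says "Jack always speaks truthfully" - this is TRUE because Jack is a knight.
- Jack (knight) says "At least one of us is a knight" - this is TRUE because Xander and Jack are knights.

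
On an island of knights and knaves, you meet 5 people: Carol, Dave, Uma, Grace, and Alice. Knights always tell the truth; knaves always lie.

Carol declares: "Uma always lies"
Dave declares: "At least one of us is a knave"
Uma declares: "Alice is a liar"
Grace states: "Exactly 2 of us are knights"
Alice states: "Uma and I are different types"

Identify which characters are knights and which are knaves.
Carol is a knight.
Dave is a knight.
Uma is a knave.
Grace is a knave.
Alice is a knight.

Verification:
- Carol (knight) says "Uma always lies" - this is TRUE because Uma is a knave.
- Dave (knight) says "At least one of us is a knave" - this is TRUE because Uma and Grace are knaves.
- Uma (knave) says "Alice is a liar" - this is FALSE (a lie) because Alice is a knight.
- Grace (knave) says "Exactly 2 of us are knights" - this is FALSE (a lie) because there are 3 knights.
- Alice (knight) says "Uma and I are different types" - this is TRUE because Alice is a knight and Uma is a knave.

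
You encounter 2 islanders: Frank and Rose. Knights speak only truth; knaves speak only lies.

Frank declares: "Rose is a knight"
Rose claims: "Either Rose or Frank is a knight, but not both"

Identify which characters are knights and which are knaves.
Frank is a knave.
Rose is a knave.

Verification:
- Frank (knave) says "Rose is a knight" - this is FALSE (a lie) because Rose is a knave.
- Rose (knave) says "Either Rose or Frank is a knight, but not both" - this is FALSE (a lie) because Rose is a knave and Frank is a knave.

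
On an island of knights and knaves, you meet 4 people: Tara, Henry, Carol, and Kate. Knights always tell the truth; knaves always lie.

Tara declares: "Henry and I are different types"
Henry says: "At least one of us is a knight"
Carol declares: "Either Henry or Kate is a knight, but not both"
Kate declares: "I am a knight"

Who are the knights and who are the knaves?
Tara is a knave.
Henry is a knave.
Carol is a knave.
Kate is a knave.

Verification:
- Tara (knave) says "Henry and I are different types" - this is FALSE (a lie) because Tara is a knave and Henry is a knave.
- Henry (knave) says "At least one of us is a knight" - this is FALSE (a lie) because no one is a knight.
- Carol (knave) says "Either Henry or Kate is a knight, but not both" - this is FALSE (a lie) because Henry is a knave and Kate is a knave.
- Kate (knave) says "I am a knight" - this is FALSE (a lie) because Kate is a knave.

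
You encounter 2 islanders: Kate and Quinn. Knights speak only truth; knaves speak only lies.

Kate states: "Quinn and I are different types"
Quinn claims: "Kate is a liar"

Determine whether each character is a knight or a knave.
Kate is a knight.
Quinn is a knave.

Verification:
- Kate (knight) says "Quinn and I are different types" - this is TRUE because Kate is a knight and Quinn is a knave.
- Quinn (knave) says "Kate is a liar" - this is FALSE (a lie) because Kate is a knight.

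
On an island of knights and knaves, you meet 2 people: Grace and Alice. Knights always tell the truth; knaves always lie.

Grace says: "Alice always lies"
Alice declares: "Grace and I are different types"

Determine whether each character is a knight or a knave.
Grace is a knave.
Alice is a knight.

Verification:
- Grace (knave) says "Alice always lies" - this is FALSE (a lie) because Alice is a knight.
- Alice (knight) says "Grace and I are different types" - this is TRUE because Alice is a knight and Grace is a knave.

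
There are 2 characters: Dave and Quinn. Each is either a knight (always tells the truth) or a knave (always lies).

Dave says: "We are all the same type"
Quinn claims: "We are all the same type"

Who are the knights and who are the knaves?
Dave is a knight.
Quinn is a knight.

Verification:
- Dave (knight) says "We are all the same type" - this is TRUE because Dave and Quinn are knights.
- Quinn (knight) says "We are all the same type" - this is TRUE because Dave and Quinn are knights.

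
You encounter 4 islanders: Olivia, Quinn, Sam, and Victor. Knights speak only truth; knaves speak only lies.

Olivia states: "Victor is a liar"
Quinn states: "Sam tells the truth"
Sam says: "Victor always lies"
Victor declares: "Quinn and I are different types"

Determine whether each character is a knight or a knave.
Olivia is a knave.
Quinn is a knave.
Sam is a knave.
Victor is a knight.

Verification:
- Olivia (knave) says "Victor is a liar" - this is FALSE (a lie) because Victor is a knight.
- Quinn (knave) says "Sam tells the truth" - this is FALSE (a lie) because Sam is a knave.
- Sam (knave) says "Victor always lies" - this is FALSE (a lie) because Victor is a knight.
- Victor (knight) says "Quinn and I are different types" - this is TRUE because Victor is a knight and Quinn is a knave.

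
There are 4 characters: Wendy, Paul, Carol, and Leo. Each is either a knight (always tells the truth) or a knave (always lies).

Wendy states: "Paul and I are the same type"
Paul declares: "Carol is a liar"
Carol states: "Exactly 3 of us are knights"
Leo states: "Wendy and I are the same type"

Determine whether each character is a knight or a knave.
Wendy is a knight.
Paul is a knight.
Carol is a knave.
Leo is a knave.

Verification:
- Wendy (knight) says "Paul and I are the same type" - this is TRUE because Wendy is a knight and Paul is a knight.
- Paul (knight) says "Carol is a liar" - this is TRUE because Carol is a knave.
- Carol (knave) says "Exactly 3 of us are knights" - this is FALSE (a lie) because there are 2 knights.
- Leo (knave) says "Wendy and I are the same type" - this is FALSE (a lie) because Leo is a knave and Wendy is a knight.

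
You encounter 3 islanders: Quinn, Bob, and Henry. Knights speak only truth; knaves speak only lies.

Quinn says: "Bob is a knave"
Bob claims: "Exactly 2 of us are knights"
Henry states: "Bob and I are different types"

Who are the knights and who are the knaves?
Quinn is a knight.
Bob is a knave.
Henry is a knave.

Verification:
- Quinn (knight) says "Bob is a knave" - this is TRUE because Bob is a knave.
- Bob (knave) says "Exactly 2 of us are knights" - this is FALSE (a lie) because there are 1 knights.
- Henry (knave) says "Bob and I are different types" - this is FALSE (a lie) because Henry is a knave and Bob is a knave.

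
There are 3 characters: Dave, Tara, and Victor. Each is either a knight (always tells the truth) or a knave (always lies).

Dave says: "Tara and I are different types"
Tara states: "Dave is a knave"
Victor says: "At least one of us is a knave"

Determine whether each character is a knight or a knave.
Dave is a knight.
Tara is a knave.
Victor is a knight.

Verification:
- Dave (knight) says "Tara and I are different types" - this is TRUE because Dave is a knight and Tara is a knave.
- Tara (knave) says "Dave is a knave" - this is FALSE (a lie) because Dave is a knight.
- Victor (knight) says "At least one of us is a knave" - this is TRUE because Tara is a knave.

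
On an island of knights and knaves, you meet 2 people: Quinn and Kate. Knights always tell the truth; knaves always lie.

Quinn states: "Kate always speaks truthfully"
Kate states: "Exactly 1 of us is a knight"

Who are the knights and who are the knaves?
Quinn is a knave.
Kate is a knave.

Verification:
- Quinn (knave) says "Kate always speaks truthfully" - this is FALSE (a lie) because Kate is a knave.
- Kate (knave) says "Exactly 1 of us is a knight" - this is FALSE (a lie) because there are 0 knights.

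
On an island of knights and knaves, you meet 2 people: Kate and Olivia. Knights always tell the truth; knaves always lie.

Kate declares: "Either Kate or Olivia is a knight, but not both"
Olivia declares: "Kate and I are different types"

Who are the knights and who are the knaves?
Kate is a knave.
Olivia is a knave.

Verification:
- Kate (knave) says "Either Kate or Olivia is a knight, but not both" - this is FALSE (a lie) because Kate is a knave and Olivia is a knave.
- Olivia (knave) says "Kate and I are different types" - this is FALSE (a lie) because Olivia is a knave and Kate is a knave.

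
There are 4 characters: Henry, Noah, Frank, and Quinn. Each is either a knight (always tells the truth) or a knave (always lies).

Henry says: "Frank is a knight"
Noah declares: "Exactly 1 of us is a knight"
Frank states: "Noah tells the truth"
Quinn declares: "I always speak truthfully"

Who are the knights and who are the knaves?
Henry is a knave.
Noah is a knave.
Frank is a knave.
Quinn is a knave.

Verification:
- Henry (knave) says "Frank is a knight" - this is FALSE (a lie) because Frank is a knave.
- Noah (knave) says "Exactly 1 of us is a knight" - this is FALSE (a lie) because there are 0 knights.
- Frank (knave) says "Noah tells the truth" - this is FALSE (a lie) because Noah is a knave.
- Quinn (knave) says "I always speak truthfully" - this is FALSE (a lie) because Quinn is a knave.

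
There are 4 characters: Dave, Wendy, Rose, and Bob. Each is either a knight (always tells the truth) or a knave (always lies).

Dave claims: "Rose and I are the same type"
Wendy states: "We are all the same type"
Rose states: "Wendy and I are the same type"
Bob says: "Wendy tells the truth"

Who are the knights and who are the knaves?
Dave is a knight.
Wendy is a knight.
Rose is a knight.
Bob is a knight.

Verification:
- Dave (knight) says "Rose and I are the same type" - this is TRUE because Dave is a knight and Rose is a knight.
- Wendy (knight) says "We are all the same type" - this is TRUE because Dave, Wendy, Rose, and Bob are knights.
- Rose (knight) says "Wendy and I are the same type" - this is TRUE because Rose is a knight and Wendy is a knight.
- Bob (knight) says "Wendy tells the truth" - this is TRUE because Wendy is a knight.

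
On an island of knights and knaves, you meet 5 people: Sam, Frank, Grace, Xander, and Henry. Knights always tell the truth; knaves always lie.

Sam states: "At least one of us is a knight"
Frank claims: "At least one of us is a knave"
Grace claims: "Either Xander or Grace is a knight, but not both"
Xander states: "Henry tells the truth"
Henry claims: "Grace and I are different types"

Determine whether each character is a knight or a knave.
Sam is a knight.
Frank is a knight.
Grace is a knave.
Xander is a knave.
Henry is a knave.

Verification:
- Sam (knight) says "At least one of us is a knight" - this is TRUE because Sam and Frank are knights.
- Frank (knight) says "At least one of us is a knave" - this is TRUE because Grace, Xander, and Henry are knaves.
- Grace (knave) says "Either Xander or Grace is a knight, but not both" - this is FALSE (a lie) because Xander is a knave and Grace is a knave.
- Xander (knave) says "Henry tells the truth" - this is FALSE (a lie) because Henry is a knave.
- Henry (knave) says "Grace and I are different types" - this is FALSE (a lie) because Henry is a knave and Grace is a knave.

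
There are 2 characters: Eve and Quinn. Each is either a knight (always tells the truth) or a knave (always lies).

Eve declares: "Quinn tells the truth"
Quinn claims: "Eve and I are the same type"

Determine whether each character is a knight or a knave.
Eve is a knight.
Quinn is a knight.

Verification:
- Eve (knight) says "Quinn tells the truth" - this is TRUE because Quinn is a knight.
- Quinn (knight) says "Eve and I are the same type" - this is TRUE because Quinn is a knight and Eve is a knight.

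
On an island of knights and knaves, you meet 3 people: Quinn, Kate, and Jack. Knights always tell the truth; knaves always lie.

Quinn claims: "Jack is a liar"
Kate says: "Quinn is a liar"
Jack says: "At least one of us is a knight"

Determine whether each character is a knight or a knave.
Quinn is a knave.
Kate is a knight.
Jack is a knight.

Verification:
- Quinn (knave) says "Jack is a liar" - this is FALSE (a lie) because Jack is a knight.
- Kate (knight) says "Quinn is a liar" - this is TRUE because Quinn is a knave.
- Jack (knight) says "At least one of us is a knight" - this is TRUE because Kate and Jack are knights.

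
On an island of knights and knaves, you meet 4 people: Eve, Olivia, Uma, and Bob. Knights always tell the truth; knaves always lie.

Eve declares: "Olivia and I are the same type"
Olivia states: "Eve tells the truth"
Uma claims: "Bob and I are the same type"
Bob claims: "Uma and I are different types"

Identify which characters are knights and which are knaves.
Eve is a knight.
Olivia is a knight.
Uma is a knave.
Bob is a knight.

Verification:
- Eve (knight) says "Olivia and I are the same type" - this is TRUE because Eve is a knight and Olivia is a knight.
- Olivia (knight) says "Eve tells the truth" - this is TRUE because Eve is a knight.
- Uma (knave) says "Bob and I are the same type" - this is FALSE (a lie) because Uma is a knave and Bob is a knight.
- Bob (knight) says "Uma and I are different types" - this is TRUE because Bob is a knight and Uma is a knave.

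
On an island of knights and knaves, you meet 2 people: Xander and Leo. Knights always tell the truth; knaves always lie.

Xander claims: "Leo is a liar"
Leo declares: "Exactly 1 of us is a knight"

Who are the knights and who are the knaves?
Xander is a knave.
Leo is a knight.

Verification:
- Xander (knave) says "Leo is a liar" - this is FALSE (a lie) because Leo is a knight.
- Leo (knight) says "Exactly 1 of us is a knight" - this is TRUE because there are 1 knights.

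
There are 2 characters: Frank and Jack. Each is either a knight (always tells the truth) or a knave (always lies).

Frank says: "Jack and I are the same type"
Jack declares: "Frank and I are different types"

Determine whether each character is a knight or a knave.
Frank is a knave.
Jack is a knight.

Verification:
- Frank (knave) says "Jack and I are the same type" - this is FALSE (a lie) because Frank is a knave and Jack is a knight.
- Jack (knight) says "Frank and I are different types" - this is TRUE because Jack is a knight and Frank is a knave.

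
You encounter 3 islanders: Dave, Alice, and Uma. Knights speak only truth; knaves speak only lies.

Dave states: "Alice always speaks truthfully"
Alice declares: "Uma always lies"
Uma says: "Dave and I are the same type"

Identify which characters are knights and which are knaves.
Dave is a knight.
Alice is a knight.
Uma is a knave.

Verification:
- Dave (knight) says "Alice always speaks truthfully" - this is TRUE because Alice is a knight.
- Alice (knight) says "Uma always lies" - this is TRUE because Uma is a knave.
- Uma (knave) says "Dave and I are the same type" - this is FALSE (a lie) because Uma is a knave and Dave is a knight.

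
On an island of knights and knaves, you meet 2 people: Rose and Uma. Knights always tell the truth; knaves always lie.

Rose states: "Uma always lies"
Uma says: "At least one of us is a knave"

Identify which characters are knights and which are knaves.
Rose is a knave.
Uma is a knight.

Verification:
- Rose (knave) says "Uma always lies" - this is FALSE (a lie) because Uma is a knight.
- Uma (knight) says "At least one of us is a knave" - this is TRUE because Rose is a knave.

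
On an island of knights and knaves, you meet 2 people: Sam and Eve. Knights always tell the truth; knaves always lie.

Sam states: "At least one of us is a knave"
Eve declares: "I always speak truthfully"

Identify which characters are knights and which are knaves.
Sam is a knight.
Eve is a knave.

Verification:
- Sam (knight) says "At least one of us is a knave" - this is TRUE because Eve is a knave.
- Eve (knave) says "I always speak truthfully" - this is FALSE (a lie) because Eve is a knave.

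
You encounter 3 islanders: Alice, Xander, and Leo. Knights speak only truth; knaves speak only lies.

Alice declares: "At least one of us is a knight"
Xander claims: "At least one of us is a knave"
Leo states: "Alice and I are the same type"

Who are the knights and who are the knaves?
Alice is a knight.
Xander is a knight.
Leo is a knave.

Verification:
- Alice (knight) says "At least one of us is a knight" - this is TRUE because Alice and Xander are knights.
- Xander (knight) says "At least one of us is a knave" - this is TRUE because Leo is a knave.
- Leo (knave) says "Alice and I are the same type" - this is FALSE (a lie) because Leo is a knave and Alice is a knight.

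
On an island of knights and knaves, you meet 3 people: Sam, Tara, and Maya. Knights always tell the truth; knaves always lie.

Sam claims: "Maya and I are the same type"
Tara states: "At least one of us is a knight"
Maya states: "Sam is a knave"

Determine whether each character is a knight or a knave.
Sam is a knave.
Tara is a knight.
Maya is a knight.

Verification:
- Sam (knave) says "Maya and I are the same type" - this is FALSE (a lie) because Sam is a knave and Maya is a knight.
- Tara (knight) says "At least one of us is a knight" - this is TRUE because Tara and Maya are knights.
- Maya (knight) says "Sam is a knave" - this is TRUE because Sam is a knave.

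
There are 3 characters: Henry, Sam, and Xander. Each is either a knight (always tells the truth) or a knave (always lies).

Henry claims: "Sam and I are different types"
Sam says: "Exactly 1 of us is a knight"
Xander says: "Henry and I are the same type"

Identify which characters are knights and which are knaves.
Henry is a knight.
Sam is a knave.
Xander is a knight.

Verification:
- Henry (knight) says "Sam and I are different types" - this is TRUE because Henry is a knight and Sam is a knave.
- Sam (knave) says "Exactly 1 of us is a knight" - this is FALSE (a lie) because there are 2 knights.
- Xander (knight) says "Henry and I are the same type" - this is TRUE because Xander is a knight and Henry is a knight.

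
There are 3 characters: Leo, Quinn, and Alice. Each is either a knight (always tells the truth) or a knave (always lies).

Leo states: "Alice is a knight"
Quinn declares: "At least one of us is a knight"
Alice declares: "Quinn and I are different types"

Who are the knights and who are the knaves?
Leo is a knave.
Quinn is a knave.
Alice is a knave.

Verification:
- Leo (knave) says "Alice is a knight" - this is FALSE (a lie) because Alice is a knave.
- Quinn (knave) says "At least one of us is a knight" - this is FALSE (a lie) because no one is a knight.
- Alice (knave) says "Quinn and I are different types" - this is FALSE (a lie) because Alice is a knave and Quinn is a knave.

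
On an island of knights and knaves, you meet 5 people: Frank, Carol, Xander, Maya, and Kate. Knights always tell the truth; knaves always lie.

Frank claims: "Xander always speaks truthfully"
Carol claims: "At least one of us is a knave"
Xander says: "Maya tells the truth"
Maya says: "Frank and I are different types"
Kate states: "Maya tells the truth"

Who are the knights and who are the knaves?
Frank is a knave.
Carol is a knight.
Xander is a knave.
Maya is a knave.
Kate is a knave.

Verification:
- Frank (knave) says "Xander always speaks truthfully" - this is FALSE (a lie) because Xander is a knave.
- Carol (knight) says "At least one of us is a knave" - this is TRUE because Frank, Xander, Maya, and Kate are knaves.
- Xander (knave) says "Maya tells the truth" - this is FALSE (a lie) because Maya is a knave.
- Maya (knave) says "Frank and I are different types" - this is FALSE (a lie) because Maya is a knave and Frank is a knave.
- Kate (knave) says "Maya tells the truth" - this is FALSE (a lie) because Maya is a knave.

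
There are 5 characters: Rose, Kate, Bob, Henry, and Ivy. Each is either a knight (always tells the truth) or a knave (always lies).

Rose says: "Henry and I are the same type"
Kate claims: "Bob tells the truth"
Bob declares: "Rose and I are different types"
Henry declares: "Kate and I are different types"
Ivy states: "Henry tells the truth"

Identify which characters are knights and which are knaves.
Rose is a knave.
Kate is a knave.
Bob is a knave.
Henry is a knight.
Ivy is a knight.

Verification:
- Rose (knave) says "Henry and I are the same type" - this is FALSE (a lie) because Rose is a knave and Henry is a knight.
- Kate (knave) says "Bob tells the truth" - this is FALSE (a lie) because Bob is a knave.
- Bob (knave) says "Rose and I are different types" - this is FALSE (a lie) because Bob is a knave and Rose is a knave.
- Henry (knight) says "Kate and I are different types" - this is TRUE because Henry is a knight and Kate is a knave.
- Ivy (knight) says "Henry tells the truth" - this is TRUE because Henry is a knight.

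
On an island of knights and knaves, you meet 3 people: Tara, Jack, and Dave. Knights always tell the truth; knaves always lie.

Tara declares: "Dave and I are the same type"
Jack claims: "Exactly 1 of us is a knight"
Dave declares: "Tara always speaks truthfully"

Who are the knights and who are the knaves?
Tara is a knight.
Jack is a knave.
Dave is a knight.

Verification:
- Tara (knight) says "Dave and I are the same type" - this is TRUE because Tara is a knight and Dave is a knight.
- Jack (knave) says "Exactly 1 of us is a knight" - this is FALSE (a lie) because there are 2 knights.
- Dave (knight) says "Tara always speaks truthfully" - this is TRUE because Tara is a knight.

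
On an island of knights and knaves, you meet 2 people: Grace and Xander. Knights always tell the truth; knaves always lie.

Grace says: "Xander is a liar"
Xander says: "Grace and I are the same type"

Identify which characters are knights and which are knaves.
Grace is a knight.
Xander is a knave.

Verification:
- Grace (knight) says "Xander is a liar" - this is TRUE because Xander is a knave.
- Xander (knave) says "Grace and I are the same type" - this is FALSE (a lie) because Xander is a knave and Grace is a knight.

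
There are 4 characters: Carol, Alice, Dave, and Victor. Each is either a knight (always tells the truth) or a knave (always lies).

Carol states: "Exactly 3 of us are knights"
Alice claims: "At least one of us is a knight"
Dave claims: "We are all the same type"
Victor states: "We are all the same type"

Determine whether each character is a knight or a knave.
Carol is a knave.
Alice is a knight.
Dave is a knave.
Victor is a knave.

Verification:
- Carol (knave) says "Exactly 3 of us are knights" - this is FALSE (a lie) because there are 1 knights.
- Alice (knight) says "At least one of us is a knight" - this is TRUE because Alice is a knight.
- Dave (knave) says "We are all the same type" - this is FALSE (a lie) because Alice is a knight and Carol, Dave, and Victor are knaves.
- Victor (knave) says "We are all the same type" - this is FALSE (a lie) because Alice is a knight and Carol, Dave, and Victor are knaves.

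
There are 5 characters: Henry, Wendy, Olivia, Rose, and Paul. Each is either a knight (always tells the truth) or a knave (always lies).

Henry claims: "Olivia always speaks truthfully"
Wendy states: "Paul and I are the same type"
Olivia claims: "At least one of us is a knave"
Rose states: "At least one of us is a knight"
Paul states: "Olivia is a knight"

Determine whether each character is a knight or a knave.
Henry is a knight.
Wendy is a knave.
Olivia is a knight.
Rose is a knight.
Paul is a knight.

Verification:
- Henry (knight) says "Olivia always speaks truthfully" - this is TRUE because Olivia is a knight.
- Wendy (knave) says "Paul and I are the same type" - this is FALSE (a lie) because Wendy is a knave and Paul is a knight.
- Olivia (knight) says "At least one of us is a knave" - this is TRUE because Wendy is a knave.
- Rose (knight) says "At least one of us is a knight" - this is TRUE because Henry, Olivia, Rose, and Paul are knights.
- Paul (knight) says "Olivia is a knight" - this is TRUE because Olivia is a knight.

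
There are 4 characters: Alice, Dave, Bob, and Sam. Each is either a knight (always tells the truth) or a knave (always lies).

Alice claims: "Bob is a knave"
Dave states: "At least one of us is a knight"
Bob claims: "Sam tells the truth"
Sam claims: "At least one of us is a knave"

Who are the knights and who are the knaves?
Alice is a knave.
Dave is a knight.
Bob is a knight.
Sam is a knight.

Verification:
- Alice (knave) says "Bob is a knave" - this is FALSE (a lie) because Bob is a knight.
- Dave (knight) says "At least one of us is a knight" - this is TRUE because Dave, Bob, and Sam are knights.
- Bob (knight) says "Sam tells the truth" - this is TRUE because Sam is a knight.
- Sam (knight) says "At least one of us is a knave" - this is TRUE because Alice is a knave.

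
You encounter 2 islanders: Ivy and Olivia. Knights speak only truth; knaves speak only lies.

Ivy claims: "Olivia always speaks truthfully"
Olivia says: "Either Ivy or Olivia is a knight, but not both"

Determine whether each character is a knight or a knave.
Ivy is a knave.
Olivia is a knave.

Verification:
- Ivy (knave) says "Olivia always speaks truthfully" - this is FALSE (a lie) because Olivia is a knave.
- Olivia (knave) says "Either Ivy or Olivia is a knight, but not both" - this is FALSE (a lie) because Ivy is a knave and Olivia is a knave.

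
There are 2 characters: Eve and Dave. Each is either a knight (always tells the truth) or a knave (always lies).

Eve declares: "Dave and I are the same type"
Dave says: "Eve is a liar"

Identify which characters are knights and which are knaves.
Eve is a knave.
Dave is a knight.

Verification:
- Eve (knave) says "Dave and I are the same type" - this is FALSE (a lie) because Eve is a knave and Dave is a knight.
- Dave (knight) says "Eve is a liar" - this is TRUE because Eve is a knave.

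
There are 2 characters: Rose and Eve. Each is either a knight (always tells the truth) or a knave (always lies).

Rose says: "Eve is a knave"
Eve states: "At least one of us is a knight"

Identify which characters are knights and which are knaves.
Rose is a knave.
Eve is a knight.

Verification:
- Rose (knave) says "Eve is a knave" - this is FALSE (a lie) because Eve is a knight.
- Eve (knight) says "At least one of us is a knight" - this is TRUE because Eve is a knight.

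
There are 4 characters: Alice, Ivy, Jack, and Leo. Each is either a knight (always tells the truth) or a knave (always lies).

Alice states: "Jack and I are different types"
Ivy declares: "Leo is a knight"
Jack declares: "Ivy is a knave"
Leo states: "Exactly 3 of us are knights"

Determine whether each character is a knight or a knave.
Alice is a knight.
Ivy is a knight.
Jack is a knave.
Leo is a knight.

Verification:
- Alice (knight) says "Jack and I are different types" - this is TRUE because Alice is a knight and Jack is a knave.
- Ivy (knight) says "Leo is a knight" - this is TRUE because Leo is a knight.
- Jack (knave) says "Ivy is a knave" - this is FALSE (a lie) because Ivy is a knight.
- Leo (knight) says "Exactly 3 of us are knights" - this is TRUE because there are 3 knights.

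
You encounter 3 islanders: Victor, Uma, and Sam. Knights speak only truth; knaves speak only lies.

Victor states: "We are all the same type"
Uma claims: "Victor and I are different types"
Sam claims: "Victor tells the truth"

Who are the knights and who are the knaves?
Victor is a knave.
Uma is a knight.
Sam is a knave.

Verification:
- Victor (knave) says "We are all the same type" - this is FALSE (a lie) because Uma is a knight and Victor and Sam are knaves.
- Uma (knight) says "Victor and I are different types" - this is TRUE because Uma is a knight and Victor is a knave.
- Sam (knave) says "Victor tells the truth" - this is FALSE (a lie) because Victor is a knave.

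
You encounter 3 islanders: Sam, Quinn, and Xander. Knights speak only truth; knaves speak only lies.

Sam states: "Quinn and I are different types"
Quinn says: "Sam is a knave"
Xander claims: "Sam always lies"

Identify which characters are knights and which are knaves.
Sam is a knight.
Quinn is a knave.
Xander is a knave.

Verification:
- Sam (knight) says "Quinn and I are different types" - this is TRUE because Sam is a knight and Quinn is a knave.
- Quinn (knave) says "Sam is a knave" - this is FALSE (a lie) because Sam is a knight.
- Xander (knave) says "Sam always lies" - this is FALSE (a lie) because Sam is a knight.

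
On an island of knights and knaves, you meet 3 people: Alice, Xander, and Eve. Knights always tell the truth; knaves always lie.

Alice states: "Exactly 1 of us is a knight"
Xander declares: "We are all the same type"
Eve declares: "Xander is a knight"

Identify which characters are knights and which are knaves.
Alice is a knight.
Xander is a knave.
Eve is a knave.

Verification:
- Alice (knight) says "Exactly 1 of us is a knight" - this is TRUE because there are 1 knights.
- Xander (knave) says "We are all the same type" - this is FALSE (a lie) because Alice is a knight and Xander and Eve are knaves.
- Eve (knave) says "Xander is a knight" - this is FALSE (a lie) because Xander is a knave.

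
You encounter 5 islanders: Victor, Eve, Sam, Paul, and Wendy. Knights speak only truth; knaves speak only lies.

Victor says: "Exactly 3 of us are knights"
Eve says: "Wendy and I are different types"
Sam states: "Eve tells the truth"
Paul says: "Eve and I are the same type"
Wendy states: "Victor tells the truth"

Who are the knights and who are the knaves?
Victor is a knave.
Eve is a knight.
Sam is a knight.
Paul is a knave.
Wendy is a knave.

Verification:
- Victor (knave) says "Exactly 3 of us are knights" - this is FALSE (a lie) because there are 2 knights.
- Eve (knight) says "Wendy and I are different types" - this is TRUE because Eve is a knight and Wendy is a knave.
- Sam (knight) says "Eve tells the truth" - this is TRUE because Eve is a knight.
- Paul (knave) says "Eve and I are the same type" - this is FALSE (a lie) because Paul is a knave and Eve is a knight.
- Wendy (knave) says "Victor tells the truth" - this is FALSE (a lie) because Victor is a knave.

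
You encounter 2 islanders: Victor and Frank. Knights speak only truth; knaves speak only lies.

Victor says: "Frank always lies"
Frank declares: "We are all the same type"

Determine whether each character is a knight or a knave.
Victor is a knight.
Frank is a knave.

Verification:
- Victor (knight) says "Frank always lies" - this is TRUE because Frank is a knave.
- Frank (knave) says "We are all the same type" - this is FALSE (a lie) because Victor is a knight and Frank is a knave.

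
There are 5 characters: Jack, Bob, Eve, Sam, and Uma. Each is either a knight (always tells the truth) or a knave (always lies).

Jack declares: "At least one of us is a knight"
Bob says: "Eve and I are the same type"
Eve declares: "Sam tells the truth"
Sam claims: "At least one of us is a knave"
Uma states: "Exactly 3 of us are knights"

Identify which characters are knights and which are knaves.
Jack is a knight.
Bob is a knight.
Eve is a knight.
Sam is a knight.
Uma is a knave.

Verification:
- Jack (knight) says "At least one of us is a knight" - this is TRUE because Jack, Bob, Eve, and Sam are knights.
- Bob (knight) says "Eve and I are the same type" - this is TRUE because Bob is a knight and Eve is a knight.
- Eve (knight) says "Sam tells the truth" - this is TRUE because Sam is a knight.
- Sam (knight) says "At least one of us is a knave" - this is TRUE because Uma is a knave.
- Uma (knave) says "Exactly 3 of us are knights" - this is FALSE (a lie) because there are 4 knights.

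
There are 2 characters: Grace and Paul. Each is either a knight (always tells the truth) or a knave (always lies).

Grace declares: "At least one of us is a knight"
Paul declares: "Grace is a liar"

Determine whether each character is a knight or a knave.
Grace is a knight.
Paul is a knave.

Verification:
- Grace (knight) says "At least one of us is a knight" - this is TRUE because Grace is a knight.
- Paul (knave) says "Grace is a liar" - this is FALSE (a lie) because Grace is a knight.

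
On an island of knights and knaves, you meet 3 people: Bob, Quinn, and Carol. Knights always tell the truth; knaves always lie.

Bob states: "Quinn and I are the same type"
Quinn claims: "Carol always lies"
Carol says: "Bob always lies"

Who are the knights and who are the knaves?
Bob is a knight.
Quinn is a knight.
Carol is a knave.

Verification:
- Bob (knight) says "Quinn and I are the same type" - this is TRUE because Bob is a knight and Quinn is a knight.
- Quinn (knight) says "Carol always lies" - this is TRUE because Carol is a knave.
- Carol (knave) says "Bob always lies" - this is FALSE (a lie) because Bob is a knight.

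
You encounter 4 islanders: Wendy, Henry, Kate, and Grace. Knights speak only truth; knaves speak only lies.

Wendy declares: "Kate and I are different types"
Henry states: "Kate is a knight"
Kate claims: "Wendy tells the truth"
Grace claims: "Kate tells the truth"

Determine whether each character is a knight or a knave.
Wendy is a knave.
Henry is a knave.
Kate is a knave.
Grace is a knave.

Verification:
- Wendy (knave) says "Kate and I are different types" - this is FALSE (a lie) because Wendy is a knave and Kate is a knave.
- Henry (knave) says "Kate is a knight" - this is FALSE (a lie) because Kate is a knave.
- Kate (knave) says "Wendy tells the truth" - this is FALSE (a lie) because Wendy is a knave.
- Grace (knave) says "Kate tells the truth" - this is FALSE (a lie) because Kate is a knave.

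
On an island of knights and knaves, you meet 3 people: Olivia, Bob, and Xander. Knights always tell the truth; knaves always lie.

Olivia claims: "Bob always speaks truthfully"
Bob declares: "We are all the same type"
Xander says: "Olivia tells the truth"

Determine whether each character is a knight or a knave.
Olivia is a knight.
Bob is a knight.
Xander is a knight.

Verification:
- Olivia (knight) says "Bob always speaks truthfully" - this is TRUE because Bob is a knight.
- Bob (knight) says "We are all the same type" - this is TRUE because Olivia, Bob, and Xander are knights.
- Xander (knight) says "Olivia tells the truth" - this is TRUE because Olivia is a knight.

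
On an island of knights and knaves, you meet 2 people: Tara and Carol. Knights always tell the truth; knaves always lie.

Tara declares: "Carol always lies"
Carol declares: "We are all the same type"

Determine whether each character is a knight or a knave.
Tara is a knight.
Carol is a knave.

Verification:
- Tara (knight) says "Carol always lies" - this is TRUE because Carol is a knave.
- Carol (knave) says "We are all the same type" - this is FALSE (a lie) because Tara is a knight and Carol is a knave.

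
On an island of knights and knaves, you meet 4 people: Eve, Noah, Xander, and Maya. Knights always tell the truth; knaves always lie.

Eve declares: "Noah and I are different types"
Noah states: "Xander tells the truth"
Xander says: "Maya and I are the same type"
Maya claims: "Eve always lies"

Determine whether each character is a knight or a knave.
Eve is a knave.
Noah is a knave.
Xander is a knave.
Maya is a knight.

Verification:
- Eve (knave) says "Noah and I are different types" - this is FALSE (a lie) because Eve is a knave and Noah is a knave.
- Noah (knave) says "Xander tells the truth" - this is FALSE (a lie) because Xander is a knave.
- Xander (knave) says "Maya and I are the same type" - this is FALSE (a lie) because Xander is a knave and Maya is a knight.
- Maya (knight) says "Eve always lies" - this is TRUE because Eve is a knave.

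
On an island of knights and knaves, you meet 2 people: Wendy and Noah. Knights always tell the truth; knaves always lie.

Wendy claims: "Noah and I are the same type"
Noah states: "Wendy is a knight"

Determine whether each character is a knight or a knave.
Wendy is a knight.
Noah is a knight.

Verification:
- Wendy (knight) says "Noah and I are the same type" - this is TRUE because Wendy is a knight and Noah is a knight.
- Noah (knight) says "Wendy is a knight" - this is TRUE because Wendy is a knight.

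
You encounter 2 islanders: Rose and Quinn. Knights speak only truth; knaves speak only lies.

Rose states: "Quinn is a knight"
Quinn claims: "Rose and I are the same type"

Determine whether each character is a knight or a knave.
Rose is a knight.
Quinn is a knight.

Verification:
- Rose (knight) says "Quinn is a knight" - this is TRUE because Quinn is a knight.
- Quinn (knight) says "Rose and I are the same type" - this is TRUE because Quinn is a knight and Rose is a knight.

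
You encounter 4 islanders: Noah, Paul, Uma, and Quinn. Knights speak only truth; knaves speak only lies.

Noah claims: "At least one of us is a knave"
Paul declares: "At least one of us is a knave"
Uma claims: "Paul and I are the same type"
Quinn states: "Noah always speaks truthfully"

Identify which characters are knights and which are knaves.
Noah is a knight.
Paul is a knight.
Uma is a knave.
Quinn is a knight.

Verification:
- Noah (knight) says "At least one of us is a knave" - this is TRUE because Uma is a knave.
- Paul (knight) says "At least one of us is a knave" - this is TRUE because Uma is a knave.
- Uma (knave) says "Paul and I are the same type" - this is FALSE (a lie) because Uma is a knave and Paul is a knight.
- Quinn (knight) says "Noah always speaks truthfully" - this is TRUE because Noah is a knight.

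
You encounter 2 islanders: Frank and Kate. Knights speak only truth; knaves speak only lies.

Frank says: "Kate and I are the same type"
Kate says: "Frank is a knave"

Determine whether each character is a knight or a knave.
Frank is a knave.
Kate is a knight.

Verification:
- Frank (knave) says "Kate and I are the same type" - this is FALSE (a lie) because Frank is a knave and Kate is a knight.
- Kate (knight) says "Frank is a knave" - this is TRUE because Frank is a knave.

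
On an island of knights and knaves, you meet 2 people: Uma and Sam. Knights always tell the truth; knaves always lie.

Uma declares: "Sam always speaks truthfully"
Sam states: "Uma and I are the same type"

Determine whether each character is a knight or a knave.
Uma is a knight.
Sam is a knight.

Verification:
- Uma (knight) says "Sam always speaks truthfully" - this is TRUE because Sam is a knight.
- Sam (knight) says "Uma and I are the same type" - this is TRUE because Sam is a knight and Uma is a knight.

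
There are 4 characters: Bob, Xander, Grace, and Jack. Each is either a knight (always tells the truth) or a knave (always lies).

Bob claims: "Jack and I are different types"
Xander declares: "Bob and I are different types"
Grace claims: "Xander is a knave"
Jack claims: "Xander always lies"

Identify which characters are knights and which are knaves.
Bob is a knave.
Xander is a knight.
Grace is a knave.
Jack is a knave.

Verification:
- Bob (knave) says "Jack and I are different types" - this is FALSE (a lie) because Bob is a knave and Jack is a knave.
- Xander (knight) says "Bob and I are different types" - this is TRUE because Xander is a knight and Bob is a knave.
- Grace (knave) says "Xander is a knave" - this is FALSE (a lie) because Xander is a knight.
- Jack (knave) says "Xander always lies" - this is FALSE (a lie) because Xander is a knight.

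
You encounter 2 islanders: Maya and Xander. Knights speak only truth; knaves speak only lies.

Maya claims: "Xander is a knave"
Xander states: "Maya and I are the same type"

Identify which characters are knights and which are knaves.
Maya is a knight.
Xander is a knave.

Verification:
- Maya (knight) says "Xander is a knave" - this is TRUE because Xander is a knave.
- Xander (knave) says "Maya and I are the same type" - this is FALSE (a lie) because Xander is a knave and Maya is a knight.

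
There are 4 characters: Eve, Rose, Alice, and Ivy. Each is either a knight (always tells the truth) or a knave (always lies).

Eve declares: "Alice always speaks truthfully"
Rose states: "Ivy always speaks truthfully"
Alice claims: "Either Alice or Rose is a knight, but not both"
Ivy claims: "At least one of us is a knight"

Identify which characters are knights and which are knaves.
Eve is a knave.
Rose is a knave.
Alice is a knave.
Ivy is a knave.

Verification:
- Eve (knave) says "Alice always speaks truthfully" - this is FALSE (a lie) because Alice is a knave.
- Rose (knave) says "Ivy always speaks truthfully" - this is FALSE (a lie) because Ivy is a knave.
- Alice (knave) says "Either Alice or Rose is a knight, but not both" - this is FALSE (a lie) because Alice is a knave and Rose is a knave.
- Ivy (knave) says "At least one of us is a knight" - this is FALSE (a lie) because no one is a knight.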